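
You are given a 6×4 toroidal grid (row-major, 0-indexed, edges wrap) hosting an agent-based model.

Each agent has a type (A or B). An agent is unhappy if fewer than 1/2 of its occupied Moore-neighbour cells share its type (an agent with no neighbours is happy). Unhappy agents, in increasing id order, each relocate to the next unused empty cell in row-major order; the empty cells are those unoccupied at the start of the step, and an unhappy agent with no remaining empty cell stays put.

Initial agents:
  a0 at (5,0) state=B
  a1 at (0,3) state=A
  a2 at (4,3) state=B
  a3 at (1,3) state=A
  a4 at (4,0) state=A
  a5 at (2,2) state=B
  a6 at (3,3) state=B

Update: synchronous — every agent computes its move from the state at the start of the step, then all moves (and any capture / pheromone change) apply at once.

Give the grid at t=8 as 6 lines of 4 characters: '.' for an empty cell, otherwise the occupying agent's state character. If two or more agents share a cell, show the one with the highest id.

.ABA
A...
..B.
...B
...B
....

t=1: a0@(0,0):B a1@(0,3):A a2@(4,3):B a3@(1,3):A a4@(0,1):A a5@(2,2):B a6@(3,3):B
t=2: a0@(0,2):B a1@(0,3):A a2@(4,3):B a3@(1,0):A a4@(1,1):A a5@(2,2):B a6@(3,3):B
t=3: a0@(0,0):B a1@(0,3):A a2@(4,3):B a3@(1,0):A a4@(0,1):A a5@(2,2):B a6@(3,3):B
t=4: a0@(0,2):B a1@(0,3):A a2@(4,3):B a3@(1,0):A a4@(0,1):A a5@(2,2):B a6@(3,3):B
t=5: a0@(0,0):B a1@(0,3):A a2@(4,3):B a3@(1,0):A a4@(0,1):A a5@(2,2):B a6@(3,3):B
t=6: a0@(0,2):B a1@(0,3):A a2@(4,3):B a3@(1,0):A a4@(0,1):A a5@(2,2):B a6@(3,3):B
t=7: a0@(0,0):B a1@(0,3):A a2@(4,3):B a3@(1,0):A a4@(0,1):A a5@(2,2):B a6@(3,3):B
t=8: a0@(0,2):B a1@(0,3):A a2@(4,3):B a3@(1,0):A a4@(0,1):A a5@(2,2):B a6@(3,3):B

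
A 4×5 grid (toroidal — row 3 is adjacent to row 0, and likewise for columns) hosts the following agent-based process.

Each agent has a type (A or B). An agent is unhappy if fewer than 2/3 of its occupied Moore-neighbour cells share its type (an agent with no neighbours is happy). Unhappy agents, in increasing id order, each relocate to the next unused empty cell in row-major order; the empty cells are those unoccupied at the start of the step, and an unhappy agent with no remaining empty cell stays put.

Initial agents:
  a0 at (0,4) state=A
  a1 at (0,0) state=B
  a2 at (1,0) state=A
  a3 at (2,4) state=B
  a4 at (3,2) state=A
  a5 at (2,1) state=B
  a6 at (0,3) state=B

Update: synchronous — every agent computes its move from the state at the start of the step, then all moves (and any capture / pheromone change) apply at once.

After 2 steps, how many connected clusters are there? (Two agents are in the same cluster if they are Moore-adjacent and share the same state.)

t=1: a0@(0,1):A a1@(0,2):B a2@(1,1):A a3@(1,2):B a4@(1,3):A a5@(1,4):B a6@(2,0):B
t=2: a0@(0,0):A a1@(0,3):B a2@(0,4):A a3@(1,0):B a4@(2,1):A a5@(2,2):B a6@(2,3):B

5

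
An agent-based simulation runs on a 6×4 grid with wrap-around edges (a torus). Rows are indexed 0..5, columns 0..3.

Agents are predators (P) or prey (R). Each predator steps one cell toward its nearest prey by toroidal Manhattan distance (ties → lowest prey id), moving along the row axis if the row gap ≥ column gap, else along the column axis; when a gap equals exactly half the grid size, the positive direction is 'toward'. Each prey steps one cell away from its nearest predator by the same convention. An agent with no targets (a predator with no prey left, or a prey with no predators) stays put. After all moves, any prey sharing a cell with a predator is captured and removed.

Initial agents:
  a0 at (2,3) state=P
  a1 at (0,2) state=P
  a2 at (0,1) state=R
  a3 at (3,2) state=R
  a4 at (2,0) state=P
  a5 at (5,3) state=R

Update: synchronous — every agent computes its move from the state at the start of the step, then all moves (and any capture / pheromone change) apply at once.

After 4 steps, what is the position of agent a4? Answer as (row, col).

(0, 2)

t=1: a0@(3,3):P a1@(0,1):P a2@(0,0):R a3@(4,2):R a4@(1,0):P a5@(4,3):R
t=2: a0@(4,3):P a1@(0,0):P a2@(0,3):R a3@(5,2):R a4@(0,0):P a5@(5,3):R
t=3: a0@(5,3):P a1@(0,3):P a2@(0,2):R a3@(0,2):R a4@(0,3):P
t=4: a0@(0,3):P a1@(0,2):P a2@(0,1):R a3@(0,1):R a4@(0,2):P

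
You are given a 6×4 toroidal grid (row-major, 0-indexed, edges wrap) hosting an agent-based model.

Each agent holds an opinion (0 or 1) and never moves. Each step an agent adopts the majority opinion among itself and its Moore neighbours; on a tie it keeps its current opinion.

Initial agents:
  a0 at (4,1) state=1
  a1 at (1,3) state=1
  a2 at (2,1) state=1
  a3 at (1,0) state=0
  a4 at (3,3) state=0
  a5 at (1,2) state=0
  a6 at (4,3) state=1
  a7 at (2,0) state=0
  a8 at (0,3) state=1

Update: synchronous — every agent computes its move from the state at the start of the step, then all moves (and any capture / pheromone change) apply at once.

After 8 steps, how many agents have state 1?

t=1: a0@(4,1):1 a1@(1,3):0 a2@(2,1):0 a3@(1,0):1 a4@(3,3):0 a5@(1,2):1 a6@(4,3):1 a7@(2,0):0 a8@(0,3):1
t=2: a0@(4,1):1 a1@(1,3):1 a2@(2,1):0 a3@(1,0):0 a4@(3,3):0 a5@(1,2):1 a6@(4,3):1 a7@(2,0):0 a8@(0,3):1
t=3: (unchanged — steady state)

5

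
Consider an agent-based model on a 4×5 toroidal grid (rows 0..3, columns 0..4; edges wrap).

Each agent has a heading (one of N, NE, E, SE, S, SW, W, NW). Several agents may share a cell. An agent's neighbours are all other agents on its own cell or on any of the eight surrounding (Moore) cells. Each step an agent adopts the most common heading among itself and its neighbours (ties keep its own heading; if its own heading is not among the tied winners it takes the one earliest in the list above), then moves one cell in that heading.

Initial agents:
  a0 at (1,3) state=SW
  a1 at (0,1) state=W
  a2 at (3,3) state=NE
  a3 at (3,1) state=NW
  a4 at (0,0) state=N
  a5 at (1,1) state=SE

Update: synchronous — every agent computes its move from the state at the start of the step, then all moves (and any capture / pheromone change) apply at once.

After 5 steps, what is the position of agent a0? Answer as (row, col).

(2, 3)

t=1: a0@(2,2):SW a1@(0,0):W a2@(2,4):NE a3@(2,0):NW a4@(3,0):N a5@(2,2):SE
t=2: a0@(3,1):SW a1@(0,4):W a2@(1,0):NE a3@(1,4):NW a4@(2,0):N a5@(3,3):SE
t=3: a0@(0,0):SW a1@(0,3):W a2@(0,1):NE a3@(0,3):NW a4@(1,0):N a5@(0,4):SE
t=4: a0@(1,4):SW a1@(0,2):W a2@(3,2):NE a3@(3,2):NW a4@(0,0):N a5@(1,0):SE
t=5: a0@(2,3):SW a1@(0,1):W a2@(2,3):NE a3@(2,1):NW a4@(3,0):N a5@(2,1):SE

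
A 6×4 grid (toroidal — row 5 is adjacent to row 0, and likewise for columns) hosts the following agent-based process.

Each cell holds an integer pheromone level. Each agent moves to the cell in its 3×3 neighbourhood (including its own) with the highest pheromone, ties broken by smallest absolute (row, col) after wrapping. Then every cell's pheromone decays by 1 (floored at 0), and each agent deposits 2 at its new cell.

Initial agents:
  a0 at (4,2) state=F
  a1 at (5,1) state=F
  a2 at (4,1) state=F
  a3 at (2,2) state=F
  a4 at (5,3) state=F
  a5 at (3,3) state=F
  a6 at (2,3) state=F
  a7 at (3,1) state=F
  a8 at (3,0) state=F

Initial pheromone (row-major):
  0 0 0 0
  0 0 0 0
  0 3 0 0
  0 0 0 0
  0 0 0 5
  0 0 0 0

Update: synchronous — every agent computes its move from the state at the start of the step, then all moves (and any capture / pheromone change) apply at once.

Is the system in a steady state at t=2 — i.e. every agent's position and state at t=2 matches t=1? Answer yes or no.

t=1: a0@(4,3) a1@(0,0) a2@(3,0) a3@(2,1) a4@(4,3) a5@(4,3) a6@(1,0) a7@(2,1) a8@(4,3) | pheromone: 2 0 0 0 / 2 0 0 0 / 0 6 0 0 / 2 0 0 0 / 0 0 0 12 / 0 0 0 0
t=2: a0@(4,3) a1@(0,0) a2@(4,3) a3@(2,1) a4@(4,3) a5@(4,3) a6@(2,1) a7@(2,1) a8@(4,3) | pheromone: 3 0 0 0 / 1 0 0 0 / 0 11 0 0 / 1 0 0 0 / 0 0 0 21 / 0 0 0 0

no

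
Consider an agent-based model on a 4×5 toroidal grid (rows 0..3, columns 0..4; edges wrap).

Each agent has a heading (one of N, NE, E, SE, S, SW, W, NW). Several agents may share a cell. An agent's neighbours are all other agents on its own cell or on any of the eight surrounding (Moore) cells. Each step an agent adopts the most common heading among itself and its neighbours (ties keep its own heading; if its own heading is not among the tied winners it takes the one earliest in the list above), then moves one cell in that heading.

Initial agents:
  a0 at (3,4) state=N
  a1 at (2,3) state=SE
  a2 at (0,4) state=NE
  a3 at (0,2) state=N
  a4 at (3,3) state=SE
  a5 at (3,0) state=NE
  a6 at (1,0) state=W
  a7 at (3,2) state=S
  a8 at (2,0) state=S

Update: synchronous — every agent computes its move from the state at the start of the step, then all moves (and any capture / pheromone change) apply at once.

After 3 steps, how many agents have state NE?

t=1: a0@(2,0):NE a1@(3,4):SE a2@(3,0):NE a3@(3,2):N a4@(0,4):SE a5@(2,1):NE a6@(1,4):W a7@(0,3):SE a8@(3,0):S
t=2: a0@(1,1):NE a1@(0,0):SE a2@(2,1):NE a3@(2,2):N a4@(1,0):SE a5@(1,2):NE a6@(2,0):SE a7@(1,4):SE a8@(2,1):NE
t=3: a0@(0,2):NE a1@(1,1):SE a2@(1,2):NE a3@(1,3):NE a4@(2,1):SE a5@(0,3):NE a6@(3,1):SE a7@(2,0):SE a8@(1,2):NE

5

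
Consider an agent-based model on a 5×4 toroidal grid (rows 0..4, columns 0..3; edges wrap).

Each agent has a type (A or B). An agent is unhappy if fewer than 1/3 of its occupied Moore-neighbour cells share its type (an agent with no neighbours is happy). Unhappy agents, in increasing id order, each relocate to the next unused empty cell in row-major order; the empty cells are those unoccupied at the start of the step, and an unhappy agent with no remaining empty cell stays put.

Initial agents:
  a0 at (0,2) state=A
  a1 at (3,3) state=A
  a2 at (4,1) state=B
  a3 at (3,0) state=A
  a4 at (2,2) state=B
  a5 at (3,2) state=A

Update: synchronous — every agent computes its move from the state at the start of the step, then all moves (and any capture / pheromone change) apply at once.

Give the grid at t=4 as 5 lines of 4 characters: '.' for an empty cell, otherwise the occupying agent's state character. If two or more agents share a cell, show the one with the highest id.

.A..
BB..
....
A.AA
....

t=1: a0@(0,0):A a1@(3,3):A a2@(0,1):B a3@(3,0):A a4@(0,3):B a5@(3,2):A
t=2: a0@(0,2):A a1@(3,3):A a2@(1,0):B a3@(3,0):A a4@(1,1):B a5@(3,2):A
t=3: a0@(0,0):A a1@(3,3):A a2@(1,0):B a3@(3,0):A a4@(1,1):B a5@(3,2):A
t=4: a0@(0,1):A a1@(3,3):A a2@(1,0):B a3@(3,0):A a4@(1,1):B a5@(3,2):A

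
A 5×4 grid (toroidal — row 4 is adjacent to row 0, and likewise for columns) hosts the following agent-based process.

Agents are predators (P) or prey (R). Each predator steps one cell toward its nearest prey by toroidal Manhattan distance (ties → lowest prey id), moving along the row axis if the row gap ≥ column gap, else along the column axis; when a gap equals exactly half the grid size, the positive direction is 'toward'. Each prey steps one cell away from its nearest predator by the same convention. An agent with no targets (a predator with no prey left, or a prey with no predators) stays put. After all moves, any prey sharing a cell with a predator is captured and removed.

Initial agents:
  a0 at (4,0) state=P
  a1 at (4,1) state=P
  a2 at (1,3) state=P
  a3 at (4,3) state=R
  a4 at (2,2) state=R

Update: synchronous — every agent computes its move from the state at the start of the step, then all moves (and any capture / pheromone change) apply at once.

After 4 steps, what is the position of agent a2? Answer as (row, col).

(2, 3)

t=1: a0@(4,3):P a1@(4,2):P a2@(0,3):P a4@(3,2):R
t=2: a0@(3,3):P a1@(3,2):P a2@(4,3):P a4@(2,2):R
t=3: a0@(2,3):P a1@(2,2):P a2@(3,3):P a4@(1,2):R
t=4: a0@(1,3):P a1@(1,2):P a2@(2,3):P a4@(0,2):R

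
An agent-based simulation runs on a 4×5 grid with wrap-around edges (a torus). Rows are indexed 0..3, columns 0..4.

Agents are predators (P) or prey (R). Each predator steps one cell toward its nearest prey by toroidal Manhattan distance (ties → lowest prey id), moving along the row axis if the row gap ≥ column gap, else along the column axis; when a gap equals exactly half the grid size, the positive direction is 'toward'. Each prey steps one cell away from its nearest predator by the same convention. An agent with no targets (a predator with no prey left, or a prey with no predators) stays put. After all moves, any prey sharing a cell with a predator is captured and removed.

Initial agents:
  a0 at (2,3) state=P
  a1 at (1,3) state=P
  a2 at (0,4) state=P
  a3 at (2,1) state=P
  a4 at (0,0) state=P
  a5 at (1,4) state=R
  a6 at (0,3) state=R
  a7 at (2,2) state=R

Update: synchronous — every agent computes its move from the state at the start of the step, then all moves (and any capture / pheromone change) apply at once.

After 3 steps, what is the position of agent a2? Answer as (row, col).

(3, 4)

t=1: a0@(2,2):P a1@(1,4):P a2@(1,4):P a3@(2,2):P a4@(1,0):P a6@(3,3):R a7@(2,1):R
t=2: a0@(2,1):P a1@(2,4):P a2@(2,4):P a3@(2,1):P a4@(2,0):P a6@(0,3):R
t=3: a0@(3,1):P a1@(3,4):P a2@(3,4):P a3@(3,1):P a4@(3,0):P a6@(3,3):R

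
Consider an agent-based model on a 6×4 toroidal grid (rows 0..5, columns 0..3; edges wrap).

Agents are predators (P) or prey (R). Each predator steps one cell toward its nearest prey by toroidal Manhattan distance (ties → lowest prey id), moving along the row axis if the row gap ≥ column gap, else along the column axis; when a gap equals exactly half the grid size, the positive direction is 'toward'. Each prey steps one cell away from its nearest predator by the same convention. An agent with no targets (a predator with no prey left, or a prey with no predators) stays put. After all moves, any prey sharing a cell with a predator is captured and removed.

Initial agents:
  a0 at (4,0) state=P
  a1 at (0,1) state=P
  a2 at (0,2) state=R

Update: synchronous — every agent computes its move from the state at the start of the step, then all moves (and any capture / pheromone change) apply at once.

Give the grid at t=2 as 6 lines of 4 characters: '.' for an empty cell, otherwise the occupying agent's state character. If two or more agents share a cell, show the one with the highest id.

P..P
....
....
....
....
....

t=1: a0@(5,0):P a1@(0,2):P a2@(0,3):R
t=2: a0@(0,0):P a1@(0,3):P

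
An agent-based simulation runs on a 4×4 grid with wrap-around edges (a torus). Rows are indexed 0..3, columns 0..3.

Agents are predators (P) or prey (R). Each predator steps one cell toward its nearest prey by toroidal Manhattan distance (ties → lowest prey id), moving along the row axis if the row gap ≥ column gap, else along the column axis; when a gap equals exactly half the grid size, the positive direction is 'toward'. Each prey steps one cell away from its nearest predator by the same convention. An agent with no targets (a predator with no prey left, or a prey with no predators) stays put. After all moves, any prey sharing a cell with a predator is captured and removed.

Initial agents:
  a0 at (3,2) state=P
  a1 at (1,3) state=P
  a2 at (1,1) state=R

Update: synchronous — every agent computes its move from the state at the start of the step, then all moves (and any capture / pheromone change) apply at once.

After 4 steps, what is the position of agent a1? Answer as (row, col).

(1, 0)

t=1: a0@(0,2):P a1@(1,0):P
t=2: (unchanged — steady state)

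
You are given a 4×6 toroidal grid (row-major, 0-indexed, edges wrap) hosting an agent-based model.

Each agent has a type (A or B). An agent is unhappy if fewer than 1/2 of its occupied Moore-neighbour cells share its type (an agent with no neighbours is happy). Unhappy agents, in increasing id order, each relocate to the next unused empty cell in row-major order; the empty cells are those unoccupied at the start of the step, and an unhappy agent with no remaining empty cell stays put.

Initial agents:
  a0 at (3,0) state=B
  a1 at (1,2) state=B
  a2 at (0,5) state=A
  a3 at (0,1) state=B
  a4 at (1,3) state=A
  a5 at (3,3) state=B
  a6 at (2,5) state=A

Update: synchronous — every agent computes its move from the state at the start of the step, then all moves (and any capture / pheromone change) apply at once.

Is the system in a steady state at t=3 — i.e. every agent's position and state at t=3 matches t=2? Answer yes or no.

t=1: a0@(0,0):B a1@(1,2):B a2@(0,2):A a3@(0,1):B a4@(0,3):A a5@(3,3):B a6@(0,4):A
t=2: a0@(0,0):B a1@(0,5):B a2@(1,0):A a3@(0,1):B a4@(0,3):A a5@(1,1):B a6@(0,4):A
t=3: a0@(0,0):B a1@(0,2):B a2@(1,2):A a3@(0,1):B a4@(0,3):A a5@(1,1):B a6@(0,4):A

no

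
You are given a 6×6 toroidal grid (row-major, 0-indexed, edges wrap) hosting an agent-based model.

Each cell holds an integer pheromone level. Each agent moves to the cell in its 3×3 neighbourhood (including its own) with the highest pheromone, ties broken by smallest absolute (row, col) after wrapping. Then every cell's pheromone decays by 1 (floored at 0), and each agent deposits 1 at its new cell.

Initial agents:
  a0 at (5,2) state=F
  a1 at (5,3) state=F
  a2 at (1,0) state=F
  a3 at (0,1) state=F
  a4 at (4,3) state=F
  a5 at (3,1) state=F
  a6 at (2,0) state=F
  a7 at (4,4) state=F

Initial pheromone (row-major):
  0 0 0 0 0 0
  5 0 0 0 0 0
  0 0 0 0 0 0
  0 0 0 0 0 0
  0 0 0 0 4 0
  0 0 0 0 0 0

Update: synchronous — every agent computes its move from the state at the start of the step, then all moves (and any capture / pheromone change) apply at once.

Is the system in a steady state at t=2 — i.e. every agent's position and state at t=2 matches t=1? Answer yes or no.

t=1: a0@(0,1) a1@(4,4) a2@(1,0) a3@(1,0) a4@(4,4) a5@(2,0) a6@(1,0) a7@(4,4) | pheromone: 0 1 0 0 0 0 / 7 0 0 0 0 0 / 1 0 0 0 0 0 / 0 0 0 0 0 0 / 0 0 0 0 6 0 / 0 0 0 0 0 0
t=2: a0@(1,0) a1@(4,4) a2@(1,0) a3@(1,0) a4@(4,4) a5@(1,0) a6@(1,0) a7@(4,4) | pheromone: 0 0 0 0 0 0 / 11 0 0 0 0 0 / 0 0 0 0 0 0 / 0 0 0 0 0 0 / 0 0 0 0 8 0 / 0 0 0 0 0 0

no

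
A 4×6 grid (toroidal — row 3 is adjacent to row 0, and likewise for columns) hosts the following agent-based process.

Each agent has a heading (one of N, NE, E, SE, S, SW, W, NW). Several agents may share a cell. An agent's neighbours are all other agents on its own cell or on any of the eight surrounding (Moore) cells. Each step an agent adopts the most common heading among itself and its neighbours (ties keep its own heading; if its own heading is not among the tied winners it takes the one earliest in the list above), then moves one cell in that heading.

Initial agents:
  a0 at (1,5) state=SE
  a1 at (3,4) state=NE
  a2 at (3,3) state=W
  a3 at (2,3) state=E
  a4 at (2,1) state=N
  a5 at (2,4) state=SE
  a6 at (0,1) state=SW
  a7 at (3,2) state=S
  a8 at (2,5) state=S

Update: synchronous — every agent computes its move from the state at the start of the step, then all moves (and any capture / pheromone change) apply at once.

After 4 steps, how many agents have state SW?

1

t=1: a0@(2,0):SE a1@(2,5):NE a2@(3,2):W a3@(2,4):E a4@(1,1):N a5@(3,5):SE a6@(1,0):SW a7@(0,2):S a8@(3,0):SE
t=2: a0@(3,1):SE a1@(3,0):SE a2@(3,1):W a3@(2,5):E a4@(0,1):N a5@(0,0):SE a6@(2,5):SW a7@(1,2):S a8@(0,1):SE
t=3: a0@(0,2):SE a1@(0,1):SE a2@(0,2):SE a3@(2,0):E a4@(1,2):SE a5@(1,1):SE a6@(3,4):SW a7@(2,2):S a8@(1,2):SE
t=4: a0@(1,3):SE a1@(1,2):SE a2@(1,3):SE a3@(2,1):E a4@(2,3):SE a5@(2,2):SE a6@(0,3):SW a7@(3,3):SE a8@(2,3):SE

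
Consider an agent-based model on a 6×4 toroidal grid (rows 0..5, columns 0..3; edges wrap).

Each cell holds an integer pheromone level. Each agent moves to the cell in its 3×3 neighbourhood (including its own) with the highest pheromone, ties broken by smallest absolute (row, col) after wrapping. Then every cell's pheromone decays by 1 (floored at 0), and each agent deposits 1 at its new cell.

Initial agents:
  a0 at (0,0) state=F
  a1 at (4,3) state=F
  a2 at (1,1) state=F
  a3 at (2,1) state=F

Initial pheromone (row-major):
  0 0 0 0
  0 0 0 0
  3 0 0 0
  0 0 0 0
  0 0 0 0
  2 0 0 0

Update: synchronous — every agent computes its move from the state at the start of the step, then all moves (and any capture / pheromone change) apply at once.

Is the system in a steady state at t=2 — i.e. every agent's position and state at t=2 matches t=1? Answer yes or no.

yes

t=1: a0@(5,0) a1@(5,0) a2@(2,0) a3@(2,0) | pheromone: 0 0 0 0 / 0 0 0 0 / 4 0 0 0 / 0 0 0 0 / 0 0 0 0 / 3 0 0 0
t=2: a0@(5,0) a1@(5,0) a2@(2,0) a3@(2,0) | pheromone: 0 0 0 0 / 0 0 0 0 / 5 0 0 0 / 0 0 0 0 / 0 0 0 0 / 4 0 0 0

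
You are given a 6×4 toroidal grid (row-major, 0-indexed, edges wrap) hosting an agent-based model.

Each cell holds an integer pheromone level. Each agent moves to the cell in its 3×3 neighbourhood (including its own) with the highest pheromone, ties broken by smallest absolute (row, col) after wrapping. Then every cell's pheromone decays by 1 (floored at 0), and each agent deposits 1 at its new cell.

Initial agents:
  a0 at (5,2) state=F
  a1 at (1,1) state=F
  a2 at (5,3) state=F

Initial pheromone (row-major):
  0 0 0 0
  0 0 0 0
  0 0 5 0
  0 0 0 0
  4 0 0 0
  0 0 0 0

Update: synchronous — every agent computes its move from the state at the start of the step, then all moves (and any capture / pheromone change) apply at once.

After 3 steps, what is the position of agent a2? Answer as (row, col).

t=1: a0@(0,1) a1@(2,2) a2@(4,0) | pheromone: 0 1 0 0 / 0 0 0 0 / 0 0 5 0 / 0 0 0 0 / 4 0 0 0 / 0 0 0 0
t=2: (unchanged — steady state)

(4, 0)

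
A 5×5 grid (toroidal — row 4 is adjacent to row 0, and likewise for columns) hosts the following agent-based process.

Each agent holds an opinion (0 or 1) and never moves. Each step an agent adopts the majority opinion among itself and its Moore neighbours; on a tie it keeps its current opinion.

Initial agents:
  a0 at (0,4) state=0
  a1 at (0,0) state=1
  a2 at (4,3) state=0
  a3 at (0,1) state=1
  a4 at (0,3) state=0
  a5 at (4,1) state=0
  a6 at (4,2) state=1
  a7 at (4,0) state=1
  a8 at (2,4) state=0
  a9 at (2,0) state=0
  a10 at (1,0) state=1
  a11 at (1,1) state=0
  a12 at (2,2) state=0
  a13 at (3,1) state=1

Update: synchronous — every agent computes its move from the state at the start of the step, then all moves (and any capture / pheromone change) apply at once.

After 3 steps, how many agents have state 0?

t=1: a0@(0,4):0 a1@(0,0):1 a2@(4,3):0 a3@(0,1):1 a4@(0,3):0 a5@(4,1):1 a6@(4,2):1 a7@(4,0):1 a8@(2,4):0 a9@(2,0):0 a10@(1,0):0 a11@(1,1):0 a12@(2,2):0 a13@(3,1):1
t=2: (unchanged — steady state)

8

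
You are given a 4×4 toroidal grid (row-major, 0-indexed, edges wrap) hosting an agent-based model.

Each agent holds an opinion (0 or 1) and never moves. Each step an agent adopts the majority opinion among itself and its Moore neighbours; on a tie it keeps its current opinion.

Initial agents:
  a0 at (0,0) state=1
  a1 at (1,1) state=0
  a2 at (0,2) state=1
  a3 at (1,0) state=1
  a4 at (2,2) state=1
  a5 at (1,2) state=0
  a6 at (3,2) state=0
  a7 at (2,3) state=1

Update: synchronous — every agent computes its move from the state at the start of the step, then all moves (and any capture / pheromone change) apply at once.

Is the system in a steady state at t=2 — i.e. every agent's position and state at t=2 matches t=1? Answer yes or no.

t=1: a0@(0,0):1 a1@(1,1):1 a2@(0,2):0 a3@(1,0):1 a4@(2,2):0 a5@(1,2):1 a6@(3,2):1 a7@(2,3):1
t=2: a0@(0,0):1 a1@(1,1):1 a2@(0,2):1 a3@(1,0):1 a4@(2,2):1 a5@(1,2):1 a6@(3,2):1 a7@(2,3):1

no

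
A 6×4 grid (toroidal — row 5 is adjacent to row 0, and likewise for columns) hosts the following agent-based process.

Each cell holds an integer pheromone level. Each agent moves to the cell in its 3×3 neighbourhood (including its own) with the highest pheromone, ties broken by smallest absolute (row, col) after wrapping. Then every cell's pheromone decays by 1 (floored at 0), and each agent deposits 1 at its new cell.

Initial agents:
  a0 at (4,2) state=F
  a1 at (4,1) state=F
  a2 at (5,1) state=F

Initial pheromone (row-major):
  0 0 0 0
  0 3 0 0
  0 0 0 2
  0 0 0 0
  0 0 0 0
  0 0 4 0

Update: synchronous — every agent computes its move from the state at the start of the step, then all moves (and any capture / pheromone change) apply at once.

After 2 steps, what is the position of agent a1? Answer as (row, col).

(5, 2)

t=1: a0@(5,2) a1@(5,2) a2@(5,2) | pheromone: 0 0 0 0 / 0 2 0 0 / 0 0 0 1 / 0 0 0 0 / 0 0 0 0 / 0 0 6 0
t=2: a0@(5,2) a1@(5,2) a2@(5,2) | pheromone: 0 0 0 0 / 0 1 0 0 / 0 0 0 0 / 0 0 0 0 / 0 0 0 0 / 0 0 8 0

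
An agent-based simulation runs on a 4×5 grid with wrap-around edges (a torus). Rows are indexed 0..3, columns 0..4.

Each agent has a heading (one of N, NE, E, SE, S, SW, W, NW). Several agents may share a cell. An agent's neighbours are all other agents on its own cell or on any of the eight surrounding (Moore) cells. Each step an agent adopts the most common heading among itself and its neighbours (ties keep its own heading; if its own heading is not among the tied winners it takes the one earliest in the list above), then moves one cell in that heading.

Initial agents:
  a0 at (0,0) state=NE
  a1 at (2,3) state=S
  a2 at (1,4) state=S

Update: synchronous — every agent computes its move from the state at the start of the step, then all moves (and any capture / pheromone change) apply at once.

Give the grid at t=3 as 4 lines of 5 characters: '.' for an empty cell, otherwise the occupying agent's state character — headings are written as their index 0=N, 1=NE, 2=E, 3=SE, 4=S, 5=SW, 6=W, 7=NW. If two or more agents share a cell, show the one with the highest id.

t=1: a0@(3,1):NE a1@(3,3):S a2@(2,4):S
t=2: a0@(2,2):NE a1@(0,3):S a2@(3,4):S
t=3: a0@(1,3):NE a1@(1,3):S a2@(0,4):S

....4
...4.
.....
.....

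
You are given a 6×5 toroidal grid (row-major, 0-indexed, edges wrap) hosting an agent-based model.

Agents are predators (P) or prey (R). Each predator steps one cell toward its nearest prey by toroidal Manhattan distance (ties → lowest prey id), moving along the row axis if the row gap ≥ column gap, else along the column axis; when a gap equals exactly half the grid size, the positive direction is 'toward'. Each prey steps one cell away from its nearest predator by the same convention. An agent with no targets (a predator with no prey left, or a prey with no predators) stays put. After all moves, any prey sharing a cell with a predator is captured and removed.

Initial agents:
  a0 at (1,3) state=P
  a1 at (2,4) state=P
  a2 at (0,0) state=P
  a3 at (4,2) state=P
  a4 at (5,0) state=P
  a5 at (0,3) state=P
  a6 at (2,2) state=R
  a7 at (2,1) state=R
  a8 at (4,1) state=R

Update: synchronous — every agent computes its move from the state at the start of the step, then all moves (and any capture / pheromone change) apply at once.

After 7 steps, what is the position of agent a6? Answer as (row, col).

t=1: a0@(2,3):P a1@(2,3):P a2@(1,0):P a3@(4,1):P a4@(4,0):P a5@(1,3):P a6@(3,2):R a7@(2,2):R
t=2: a0@(2,2):P a1@(2,2):P a2@(1,1):P a3@(3,1):P a4@(4,1):P a5@(2,3):P a6@(4,2):R a7@(2,1):R
t=3: a0@(2,1):P a1@(2,1):P a2@(2,1):P a3@(2,1):P a4@(4,2):P a5@(2,2):P a6@(4,3):R a7@(2,0):R
t=4: a0@(2,0):P a1@(2,0):P a2@(2,0):P a3@(2,0):P a4@(4,3):P a5@(2,1):P a6@(4,4):R a7@(2,4):R
t=5: a0@(2,4):P a1@(2,4):P a2@(2,4):P a3@(2,4):P a4@(4,4):P a5@(2,0):P a6@(4,0):R a7@(2,3):R
t=6: a0@(2,3):P a1@(2,3):P a2@(2,3):P a3@(2,3):P a4@(4,0):P a5@(3,0):P a6@(4,1):R a7@(2,2):R
t=7: a0@(2,2):P a1@(2,2):P a2@(2,2):P a3@(2,2):P a4@(4,1):P a5@(4,0):P a6@(4,2):R a7@(2,1):R

(4, 2)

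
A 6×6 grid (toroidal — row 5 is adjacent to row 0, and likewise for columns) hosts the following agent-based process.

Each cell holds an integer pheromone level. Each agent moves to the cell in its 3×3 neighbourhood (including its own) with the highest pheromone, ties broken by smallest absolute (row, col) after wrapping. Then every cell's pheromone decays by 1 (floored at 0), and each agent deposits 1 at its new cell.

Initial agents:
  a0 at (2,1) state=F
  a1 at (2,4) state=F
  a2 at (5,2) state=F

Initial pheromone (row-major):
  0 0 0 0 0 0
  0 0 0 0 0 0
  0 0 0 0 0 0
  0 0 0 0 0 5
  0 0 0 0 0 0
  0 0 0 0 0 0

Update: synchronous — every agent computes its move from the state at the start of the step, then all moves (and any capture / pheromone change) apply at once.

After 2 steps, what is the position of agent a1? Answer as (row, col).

t=1: a0@(1,0) a1@(3,5) a2@(0,1) | pheromone: 0 1 0 0 0 0 / 1 0 0 0 0 0 / 0 0 0 0 0 0 / 0 0 0 0 0 5 / 0 0 0 0 0 0 / 0 0 0 0 0 0
t=2: a0@(0,1) a1@(3,5) a2@(0,1) | pheromone: 0 2 0 0 0 0 / 0 0 0 0 0 0 / 0 0 0 0 0 0 / 0 0 0 0 0 5 / 0 0 0 0 0 0 / 0 0 0 0 0 0

(3, 5)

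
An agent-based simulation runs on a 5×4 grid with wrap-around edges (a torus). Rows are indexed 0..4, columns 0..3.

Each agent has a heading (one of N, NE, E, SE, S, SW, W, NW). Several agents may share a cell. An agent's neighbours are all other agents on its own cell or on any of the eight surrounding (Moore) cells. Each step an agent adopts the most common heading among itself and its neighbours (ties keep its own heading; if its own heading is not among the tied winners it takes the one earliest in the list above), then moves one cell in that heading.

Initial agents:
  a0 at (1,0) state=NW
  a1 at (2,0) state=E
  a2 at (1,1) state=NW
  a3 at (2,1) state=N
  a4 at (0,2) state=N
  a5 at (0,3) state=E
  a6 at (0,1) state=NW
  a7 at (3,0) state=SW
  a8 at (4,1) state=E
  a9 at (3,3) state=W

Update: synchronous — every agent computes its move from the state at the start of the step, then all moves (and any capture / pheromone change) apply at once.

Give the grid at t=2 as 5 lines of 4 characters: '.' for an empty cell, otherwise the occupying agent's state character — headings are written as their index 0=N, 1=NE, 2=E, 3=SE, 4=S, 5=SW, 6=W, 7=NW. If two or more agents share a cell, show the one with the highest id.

t=1: a0@(0,3):NW a1@(1,3):NW a2@(0,0):NW a3@(1,0):NW a4@(0,3):E a5@(0,0):E a6@(4,0):NW a7@(3,1):E a8@(4,2):E a9@(3,2):W
t=2: a0@(4,2):NW a1@(0,2):NW a2@(4,3):NW a3@(0,3):NW a4@(4,2):NW a5@(4,3):NW a6@(3,3):NW a7@(3,2):E a8@(4,3):E a9@(3,3):E

..77
....
....
..22
..72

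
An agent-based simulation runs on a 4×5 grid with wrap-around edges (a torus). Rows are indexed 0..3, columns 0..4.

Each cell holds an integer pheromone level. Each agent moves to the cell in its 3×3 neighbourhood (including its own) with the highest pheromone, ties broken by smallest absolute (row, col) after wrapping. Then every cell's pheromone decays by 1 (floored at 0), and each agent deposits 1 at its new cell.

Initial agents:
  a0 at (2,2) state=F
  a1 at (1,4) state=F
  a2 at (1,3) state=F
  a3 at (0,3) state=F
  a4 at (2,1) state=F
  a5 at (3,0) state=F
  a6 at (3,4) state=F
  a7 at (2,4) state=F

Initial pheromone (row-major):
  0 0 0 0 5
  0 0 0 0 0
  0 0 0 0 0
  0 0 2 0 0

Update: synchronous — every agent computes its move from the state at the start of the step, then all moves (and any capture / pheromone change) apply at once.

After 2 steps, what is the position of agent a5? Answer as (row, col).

(0, 4)

t=1: a0@(3,2) a1@(0,4) a2@(0,4) a3@(0,4) a4@(3,2) a5@(0,4) a6@(0,4) a7@(1,0) | pheromone: 0 0 0 0 9 / 1 0 0 0 0 / 0 0 0 0 0 / 0 0 3 0 0
t=2: a0@(3,2) a1@(0,4) a2@(0,4) a3@(0,4) a4@(3,2) a5@(0,4) a6@(0,4) a7@(0,4) | pheromone: 0 0 0 0 14 / 0 0 0 0 0 / 0 0 0 0 0 / 0 0 4 0 0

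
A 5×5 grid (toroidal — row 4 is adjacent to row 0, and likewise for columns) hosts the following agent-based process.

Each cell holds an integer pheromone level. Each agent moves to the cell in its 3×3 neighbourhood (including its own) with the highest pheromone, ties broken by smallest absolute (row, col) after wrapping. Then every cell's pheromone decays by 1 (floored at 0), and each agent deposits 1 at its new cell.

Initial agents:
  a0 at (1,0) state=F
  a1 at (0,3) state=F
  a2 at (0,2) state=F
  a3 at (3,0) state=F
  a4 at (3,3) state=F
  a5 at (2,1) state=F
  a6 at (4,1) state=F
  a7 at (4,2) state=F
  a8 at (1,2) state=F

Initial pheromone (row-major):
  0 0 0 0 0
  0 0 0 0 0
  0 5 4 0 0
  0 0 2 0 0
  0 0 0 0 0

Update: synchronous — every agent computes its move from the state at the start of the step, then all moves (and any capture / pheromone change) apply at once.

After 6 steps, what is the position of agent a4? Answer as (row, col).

t=1: a0@(2,1) a1@(0,2) a2@(0,1) a3@(2,1) a4@(2,2) a5@(2,1) a6@(3,2) a7@(3,2) a8@(2,1) | pheromone: 0 1 1 0 0 / 0 0 0 0 0 / 0 8 4 0 0 / 0 0 3 0 0 / 0 0 0 0 0
t=2: a0@(2,1) a1@(0,1) a2@(0,1) a3@(2,1) a4@(2,1) a5@(2,1) a6@(2,1) a7@(2,1) a8@(2,1) | pheromone: 0 2 0 0 0 / 0 0 0 0 0 / 0 14 3 0 0 / 0 0 2 0 0 / 0 0 0 0 0
t=3: a0@(2,1) a1@(0,1) a2@(0,1) a3@(2,1) a4@(2,1) a5@(2,1) a6@(2,1) a7@(2,1) a8@(2,1) | pheromone: 0 3 0 0 0 / 0 0 0 0 0 / 0 20 2 0 0 / 0 0 1 0 0 / 0 0 0 0 0
t=4: a0@(2,1) a1@(0,1) a2@(0,1) a3@(2,1) a4@(2,1) a5@(2,1) a6@(2,1) a7@(2,1) a8@(2,1) | pheromone: 0 4 0 0 0 / 0 0 0 0 0 / 0 26 1 0 0 / 0 0 0 0 0 / 0 0 0 0 0
t=5: a0@(2,1) a1@(0,1) a2@(0,1) a3@(2,1) a4@(2,1) a5@(2,1) a6@(2,1) a7@(2,1) a8@(2,1) | pheromone: 0 5 0 0 0 / 0 0 0 0 0 / 0 32 0 0 0 / 0 0 0 0 0 / 0 0 0 0 0
t=6: a0@(2,1) a1@(0,1) a2@(0,1) a3@(2,1) a4@(2,1) a5@(2,1) a6@(2,1) a7@(2,1) a8@(2,1) | pheromone: 0 6 0 0 0 / 0 0 0 0 0 / 0 38 0 0 0 / 0 0 0 0 0 / 0 0 0 0 0

(2, 1)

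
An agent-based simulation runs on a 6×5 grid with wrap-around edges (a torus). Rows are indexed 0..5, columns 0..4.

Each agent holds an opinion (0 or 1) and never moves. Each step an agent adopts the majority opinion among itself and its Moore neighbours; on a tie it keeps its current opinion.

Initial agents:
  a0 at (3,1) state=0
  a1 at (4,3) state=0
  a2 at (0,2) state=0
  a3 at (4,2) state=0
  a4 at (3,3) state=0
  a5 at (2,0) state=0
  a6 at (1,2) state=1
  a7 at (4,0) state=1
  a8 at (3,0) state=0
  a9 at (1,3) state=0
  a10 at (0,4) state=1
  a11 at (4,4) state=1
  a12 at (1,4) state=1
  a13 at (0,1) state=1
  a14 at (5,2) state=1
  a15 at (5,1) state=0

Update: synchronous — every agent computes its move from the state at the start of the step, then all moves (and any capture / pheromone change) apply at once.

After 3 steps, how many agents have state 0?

12

t=1: a0@(3,1):0 a1@(4,3):0 a2@(0,2):0 a3@(4,2):0 a4@(3,3):0 a5@(2,0):0 a6@(1,2):1 a7@(4,0):0 a8@(3,0):0 a9@(1,3):1 a10@(0,4):1 a11@(4,4):0 a12@(1,4):1 a13@(0,1):1 a14@(5,2):0 a15@(5,1):0
t=2: a0@(3,1):0 a1@(4,3):0 a2@(0,2):0 a3@(4,2):0 a4@(3,3):0 a5@(2,0):0 a6@(1,2):1 a7@(4,0):0 a8@(3,0):0 a9@(1,3):1 a10@(0,4):1 a11@(4,4):0 a12@(1,4):1 a13@(0,1):0 a14@(5,2):0 a15@(5,1):0
t=3: (unchanged — steady state)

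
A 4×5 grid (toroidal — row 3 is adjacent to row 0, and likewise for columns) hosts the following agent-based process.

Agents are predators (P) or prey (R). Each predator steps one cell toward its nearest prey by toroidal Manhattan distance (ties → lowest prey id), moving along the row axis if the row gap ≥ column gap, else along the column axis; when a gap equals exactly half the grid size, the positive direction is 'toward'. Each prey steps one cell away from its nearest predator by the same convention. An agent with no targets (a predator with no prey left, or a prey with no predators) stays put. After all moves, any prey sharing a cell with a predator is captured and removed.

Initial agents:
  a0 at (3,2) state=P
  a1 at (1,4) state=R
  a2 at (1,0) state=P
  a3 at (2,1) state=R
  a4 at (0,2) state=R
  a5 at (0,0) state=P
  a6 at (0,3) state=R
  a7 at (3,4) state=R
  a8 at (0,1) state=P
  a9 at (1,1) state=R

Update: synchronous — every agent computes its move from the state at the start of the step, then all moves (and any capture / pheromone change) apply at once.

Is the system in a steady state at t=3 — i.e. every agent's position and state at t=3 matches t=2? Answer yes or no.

no

t=1: a0@(0,2):P a1@(1,3):R a2@(1,4):P a3@(1,1):R a4@(1,2):R a5@(1,0):P a6@(1,3):R a7@(3,0):R a8@(0,2):P a9@(1,2):R
t=2: a0@(1,2):P a2@(1,3):P a4@(2,2):R a5@(1,1):P a7@(2,0):R a8@(1,2):P a9@(2,2):R
t=3: a0@(2,2):P a2@(2,3):P a4@(3,2):R a5@(2,1):P a7@(3,0):R a8@(2,2):P a9@(3,2):R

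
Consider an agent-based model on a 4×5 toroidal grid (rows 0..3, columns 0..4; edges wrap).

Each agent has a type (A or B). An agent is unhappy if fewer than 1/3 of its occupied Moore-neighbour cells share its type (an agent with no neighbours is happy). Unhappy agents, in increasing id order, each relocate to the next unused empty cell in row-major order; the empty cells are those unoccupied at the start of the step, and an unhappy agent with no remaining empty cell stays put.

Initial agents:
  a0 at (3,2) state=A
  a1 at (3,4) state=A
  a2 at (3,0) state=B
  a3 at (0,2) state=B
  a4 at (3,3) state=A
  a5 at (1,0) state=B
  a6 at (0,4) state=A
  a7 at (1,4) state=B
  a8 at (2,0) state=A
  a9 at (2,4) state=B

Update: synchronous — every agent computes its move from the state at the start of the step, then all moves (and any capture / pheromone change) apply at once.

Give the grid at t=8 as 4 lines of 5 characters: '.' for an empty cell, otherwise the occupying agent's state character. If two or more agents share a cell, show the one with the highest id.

t=1: a0@(3,2):A a1@(3,4):A a2@(0,0):B a3@(0,1):B a4@(3,3):A a5@(1,0):B a6@(0,4):A a7@(1,4):B a8@(0,3):A a9@(2,4):B
t=2: (unchanged — steady state)

BB.AA
B...B
....B
..AAA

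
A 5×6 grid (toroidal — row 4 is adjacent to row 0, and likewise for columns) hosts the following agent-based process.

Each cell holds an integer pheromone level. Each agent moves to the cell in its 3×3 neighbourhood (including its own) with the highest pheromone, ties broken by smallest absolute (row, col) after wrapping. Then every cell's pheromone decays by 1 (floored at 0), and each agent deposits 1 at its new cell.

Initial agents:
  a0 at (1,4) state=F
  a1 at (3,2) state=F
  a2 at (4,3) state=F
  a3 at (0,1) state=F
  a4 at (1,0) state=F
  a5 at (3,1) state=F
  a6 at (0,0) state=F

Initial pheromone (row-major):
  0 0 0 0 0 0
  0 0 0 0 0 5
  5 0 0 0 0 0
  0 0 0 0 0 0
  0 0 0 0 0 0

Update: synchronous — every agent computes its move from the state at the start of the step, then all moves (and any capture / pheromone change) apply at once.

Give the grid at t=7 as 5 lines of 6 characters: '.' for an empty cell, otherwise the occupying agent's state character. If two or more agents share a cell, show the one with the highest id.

t=1: a0@(1,5) a1@(2,1) a2@(0,2) a3@(0,0) a4@(1,5) a5@(2,0) a6@(1,5) | pheromone: 1 0 1 0 0 0 / 0 0 0 0 0 7 / 5 1 0 0 0 0 / 0 0 0 0 0 0 / 0 0 0 0 0 0
t=2: a0@(1,5) a1@(2,0) a2@(0,2) a3@(1,5) a4@(1,5) a5@(1,5) a6@(1,5) | pheromone: 0 0 1 0 0 0 / 0 0 0 0 0 11 / 5 0 0 0 0 0 / 0 0 0 0 0 0 / 0 0 0 0 0 0
t=3: a0@(1,5) a1@(1,5) a2@(0,2) a3@(1,5) a4@(1,5) a5@(1,5) a6@(1,5) | pheromone: 0 0 1 0 0 0 / 0 0 0 0 0 16 / 4 0 0 0 0 0 / 0 0 0 0 0 0 / 0 0 0 0 0 0
t=4: a0@(1,5) a1@(1,5) a2@(0,2) a3@(1,5) a4@(1,5) a5@(1,5) a6@(1,5) | pheromone: 0 0 1 0 0 0 / 0 0 0 0 0 21 / 3 0 0 0 0 0 / 0 0 0 0 0 0 / 0 0 0 0 0 0
t=5: a0@(1,5) a1@(1,5) a2@(0,2) a3@(1,5) a4@(1,5) a5@(1,5) a6@(1,5) | pheromone: 0 0 1 0 0 0 / 0 0 0 0 0 26 / 2 0 0 0 0 0 / 0 0 0 0 0 0 / 0 0 0 0 0 0
t=6: a0@(1,5) a1@(1,5) a2@(0,2) a3@(1,5) a4@(1,5) a5@(1,5) a6@(1,5) | pheromone: 0 0 1 0 0 0 / 0 0 0 0 0 31 / 1 0 0 0 0 0 / 0 0 0 0 0 0 / 0 0 0 0 0 0
t=7: a0@(1,5) a1@(1,5) a2@(0,2) a3@(1,5) a4@(1,5) a5@(1,5) a6@(1,5) | pheromone: 0 0 1 0 0 0 / 0 0 0 0 0 36 / 0 0 0 0 0 0 / 0 0 0 0 0 0 / 0 0 0 0 0 0

..F...
.....F
......
......
......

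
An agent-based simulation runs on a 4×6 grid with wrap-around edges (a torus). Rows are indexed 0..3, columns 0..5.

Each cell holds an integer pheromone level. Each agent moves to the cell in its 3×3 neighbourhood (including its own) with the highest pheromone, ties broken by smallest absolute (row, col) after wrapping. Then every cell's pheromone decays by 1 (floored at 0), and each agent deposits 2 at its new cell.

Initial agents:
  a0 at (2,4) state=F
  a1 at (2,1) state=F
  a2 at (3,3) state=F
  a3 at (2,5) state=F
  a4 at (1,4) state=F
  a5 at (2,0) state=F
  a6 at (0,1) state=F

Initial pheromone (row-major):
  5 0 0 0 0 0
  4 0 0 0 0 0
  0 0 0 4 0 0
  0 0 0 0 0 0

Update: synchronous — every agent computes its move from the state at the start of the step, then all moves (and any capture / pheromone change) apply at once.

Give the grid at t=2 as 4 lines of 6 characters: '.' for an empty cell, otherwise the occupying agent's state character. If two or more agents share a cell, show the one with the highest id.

......
F.....
...F..
......

t=1: a0@(2,3) a1@(1,0) a2@(2,3) a3@(1,0) a4@(2,3) a5@(1,0) a6@(0,0) | pheromone: 6 0 0 0 0 0 / 9 0 0 0 0 0 / 0 0 0 9 0 0 / 0 0 0 0 0 0
t=2: a0@(2,3) a1@(1,0) a2@(2,3) a3@(1,0) a4@(2,3) a5@(1,0) a6@(1,0) | pheromone: 5 0 0 0 0 0 / 16 0 0 0 0 0 / 0 0 0 14 0 0 / 0 0 0 0 0 0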